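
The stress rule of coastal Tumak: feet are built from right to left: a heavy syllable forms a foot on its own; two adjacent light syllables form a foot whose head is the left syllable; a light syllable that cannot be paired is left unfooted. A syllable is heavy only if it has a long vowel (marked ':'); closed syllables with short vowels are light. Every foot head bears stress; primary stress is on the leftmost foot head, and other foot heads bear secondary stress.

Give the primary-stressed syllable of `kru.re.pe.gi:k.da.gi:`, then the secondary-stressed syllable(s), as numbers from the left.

primary 2, secondary 4, 6

Weights: 1 kru L, 2 re L, 3 pe L, 4 gi:k H, 5 da L, 6 gi: H.
Parse right to left (heavy = foot alone; LL = one foot; stranded L unfooted): kru (ˈre.pe) (ˈgi:k) da (ˈgi:).
Foot heads: 2, 4, 6.
Primary stress on the leftmost head = syllable 2.
Secondary stress on 4, 6: kru.ˈre.pe.ˌgi:k.da.ˌgi:.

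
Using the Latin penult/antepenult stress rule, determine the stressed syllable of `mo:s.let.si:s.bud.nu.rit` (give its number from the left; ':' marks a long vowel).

Classical Latin: stress the penult if heavy (long vowel or closed), else the antepenult.
Weights: 4 bud H, 5 nu L, 6 rit H.
The penult (syllable 5, nu) is light, so stress falls on the antepenult (syllable 4, bud).
Stress on syllable 4: mo:s.let.si:s.ˈbud.nu.rit.

4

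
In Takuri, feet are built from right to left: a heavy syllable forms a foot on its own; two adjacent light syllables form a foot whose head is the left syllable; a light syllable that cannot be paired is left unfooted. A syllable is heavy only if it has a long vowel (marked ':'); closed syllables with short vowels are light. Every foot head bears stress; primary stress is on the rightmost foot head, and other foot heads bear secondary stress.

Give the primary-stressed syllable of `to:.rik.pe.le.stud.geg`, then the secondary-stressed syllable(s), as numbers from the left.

Weights: 1 to: H, 2 rik L, 3 pe L, 4 le L, 5 stud L, 6 geg L.
Parse right to left (heavy = foot alone; LL = one foot; stranded L unfooted): (ˈto:) rik (ˈpe.le) (ˈstud.geg).
Foot heads: 1, 3, 5.
Primary stress on the rightmost head = syllable 5.
Secondary stress on 1, 3: ˌto:.rik.ˌpe.le.ˈstud.geg.

primary 5, secondary 1, 3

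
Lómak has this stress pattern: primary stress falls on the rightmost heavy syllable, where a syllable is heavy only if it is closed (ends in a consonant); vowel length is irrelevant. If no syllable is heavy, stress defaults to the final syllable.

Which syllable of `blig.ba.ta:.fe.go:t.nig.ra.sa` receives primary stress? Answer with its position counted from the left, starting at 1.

6

Weights: 1 blig H, 2 ba L, 3 ta: L, 4 fe L, 5 go:t H, 6 nig H, 7 ra L, 8 sa L.
Heavy syllables in the domain: 1, 5, 6. The rightmost is syllable 6 (nig).
Primary stress: syllable 6 → blig.ba.ta:.fe.go:t.ˈnig.ra.sa.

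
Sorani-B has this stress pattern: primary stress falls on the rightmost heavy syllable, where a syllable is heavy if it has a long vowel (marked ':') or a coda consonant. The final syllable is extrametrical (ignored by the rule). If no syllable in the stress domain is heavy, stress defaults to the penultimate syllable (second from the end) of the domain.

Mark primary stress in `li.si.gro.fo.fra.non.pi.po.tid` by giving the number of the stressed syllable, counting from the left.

6

The final syllable (9, tid) is extrametrical; the stress domain is syllables 1–8.
Weights: 1 li L, 2 si L, 3 gro L, 4 fo L, 5 fra L, 6 non H, 7 pi L, 8 po L.
Heavy syllables in the domain: 6. The rightmost is syllable 6 (non).
Primary stress: syllable 6 → li.si.gro.fo.fra.ˈnon.pi.po.tid.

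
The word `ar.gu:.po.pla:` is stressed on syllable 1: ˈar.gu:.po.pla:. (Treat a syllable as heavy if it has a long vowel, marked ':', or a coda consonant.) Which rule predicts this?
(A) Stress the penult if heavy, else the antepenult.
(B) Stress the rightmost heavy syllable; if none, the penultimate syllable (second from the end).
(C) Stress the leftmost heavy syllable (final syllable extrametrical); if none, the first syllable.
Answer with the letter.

C

Rule A → syllable 2 (observed: 1).
Rule B → syllable 4 (observed: 1).
Rule C → syllable 1 ✓.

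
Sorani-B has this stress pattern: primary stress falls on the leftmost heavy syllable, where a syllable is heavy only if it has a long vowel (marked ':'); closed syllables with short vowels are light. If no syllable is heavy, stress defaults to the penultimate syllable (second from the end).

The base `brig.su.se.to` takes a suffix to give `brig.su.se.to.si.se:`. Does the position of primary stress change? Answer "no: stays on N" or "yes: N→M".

Base `brig.su.se.to` (4 syllables):
  Weights: 1 brig L, 2 su L, 3 se L, 4 to L.
  No heavy syllable in the domain; default to the penultimate syllable (second from the end) = syllable 3.
  → primary stress on syllable 3.
Suffixed `brig.su.se.to.si.se:` (6 syllables):
  Weights: 1 brig L, 2 su L, 3 se L, 4 to L, 5 si L, 6 se: H.
  Heavy syllables in the domain: 6. The leftmost is syllable 6 (se:).
  → primary stress on syllable 6.

yes: 3→6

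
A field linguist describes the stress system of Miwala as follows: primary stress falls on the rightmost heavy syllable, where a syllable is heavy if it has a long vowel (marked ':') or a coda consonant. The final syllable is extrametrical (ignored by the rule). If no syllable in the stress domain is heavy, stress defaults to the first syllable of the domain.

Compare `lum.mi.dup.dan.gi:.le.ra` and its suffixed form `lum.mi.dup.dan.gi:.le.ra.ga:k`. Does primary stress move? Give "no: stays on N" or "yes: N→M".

Base `lum.mi.dup.dan.gi:.le.ra` (7 syllables):
  The final syllable (7, ra) is extrametrical; the stress domain is syllables 1–6.
  Weights: 1 lum H, 2 mi L, 3 dup H, 4 dan H, 5 gi: H, 6 le L.
  Heavy syllables in the domain: 1, 3, 4, 5. The rightmost is syllable 5 (gi:).
  → primary stress on syllable 5.
Suffixed `lum.mi.dup.dan.gi:.le.ra.ga:k` (8 syllables):
  The final syllable (8, ga:k) is extrametrical; the stress domain is syllables 1–7.
  Weights: 1 lum H, 2 mi L, 3 dup H, 4 dan H, 5 gi: H, 6 le L, 7 ra L.
  Heavy syllables in the domain: 1, 3, 4, 5. The rightmost is syllable 5 (gi:).
  → primary stress on syllable 5.

no: stays on 5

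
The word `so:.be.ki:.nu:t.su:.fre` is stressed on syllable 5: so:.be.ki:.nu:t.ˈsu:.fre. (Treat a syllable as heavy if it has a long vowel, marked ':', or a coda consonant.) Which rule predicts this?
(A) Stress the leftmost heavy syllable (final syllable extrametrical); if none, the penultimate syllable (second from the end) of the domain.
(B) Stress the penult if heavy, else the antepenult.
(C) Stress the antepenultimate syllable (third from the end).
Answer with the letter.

Rule A → syllable 1 (observed: 5).
Rule B → syllable 5 ✓.
Rule C → syllable 4 (observed: 5).

B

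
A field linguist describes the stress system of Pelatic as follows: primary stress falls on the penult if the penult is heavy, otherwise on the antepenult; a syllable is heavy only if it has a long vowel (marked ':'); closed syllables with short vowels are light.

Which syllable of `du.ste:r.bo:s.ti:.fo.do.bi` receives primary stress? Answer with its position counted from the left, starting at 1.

5

Weights: 5 fo L, 6 do L, 7 bi L.
The penult (syllable 6, do) is light, so stress falls on the antepenult (syllable 5, fo).
Primary stress: syllable 5 → du.ste:r.bo:s.ti:.ˈfo.do.bi.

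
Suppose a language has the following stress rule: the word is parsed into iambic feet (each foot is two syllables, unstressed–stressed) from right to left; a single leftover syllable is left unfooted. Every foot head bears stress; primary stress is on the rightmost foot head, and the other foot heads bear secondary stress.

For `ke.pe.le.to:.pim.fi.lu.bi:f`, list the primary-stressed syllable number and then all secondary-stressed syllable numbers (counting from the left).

primary 8, secondary 2, 4, 6

Parse right to left into iambic (σˈσ) feet: (ke.ˈpe) (le.ˈto:) (pim.ˈfi) (lu.ˈbi:f).
Foot heads (stressed positions): 2, 4, 6, 8.
End Rule Rightmost: primary stress on the rightmost head = syllable 8.
Secondary stress on 2, 4, 6: ke.ˌpe.le.ˌto:.pim.ˌfi.lu.ˈbi:f.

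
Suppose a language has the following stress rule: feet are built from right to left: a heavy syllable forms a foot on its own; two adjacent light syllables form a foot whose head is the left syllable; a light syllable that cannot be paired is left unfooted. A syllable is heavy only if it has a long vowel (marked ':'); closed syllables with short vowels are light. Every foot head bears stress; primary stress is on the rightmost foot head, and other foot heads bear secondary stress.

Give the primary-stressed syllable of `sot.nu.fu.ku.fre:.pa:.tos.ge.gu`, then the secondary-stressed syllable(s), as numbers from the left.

primary 8, secondary 1, 3, 5, 6

Weights: 1 sot L, 2 nu L, 3 fu L, 4 ku L, 5 fre: H, 6 pa: H, 7 tos L, 8 ge L, 9 gu L.
Parse right to left (heavy = foot alone; LL = one foot; stranded L unfooted): (ˈsot.nu) (ˈfu.ku) (ˈfre:) (ˈpa:) tos (ˈge.gu).
Foot heads: 1, 3, 5, 6, 8.
Primary stress on the rightmost head = syllable 8.
Secondary stress on 1, 3, 5, 6: ˌsot.nu.ˌfu.ku.ˌfre:.ˌpa:.tos.ˈge.gu.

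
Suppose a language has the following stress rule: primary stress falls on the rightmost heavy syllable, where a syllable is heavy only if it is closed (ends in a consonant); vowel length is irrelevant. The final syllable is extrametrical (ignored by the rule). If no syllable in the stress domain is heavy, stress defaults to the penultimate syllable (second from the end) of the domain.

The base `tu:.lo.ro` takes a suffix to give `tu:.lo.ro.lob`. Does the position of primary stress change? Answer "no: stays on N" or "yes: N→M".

yes: 1→2

Base `tu:.lo.ro` (3 syllables):
  The final syllable (3, ro) is extrametrical; the stress domain is syllables 1–2.
  Weights: 1 tu: L, 2 lo L.
  No heavy syllable in the domain; default to the penultimate syllable (second from the end) of the domain = syllable 1.
  → primary stress on syllable 1.
Suffixed `tu:.lo.ro.lob` (4 syllables):
  The final syllable (4, lob) is extrametrical; the stress domain is syllables 1–3.
  Weights: 1 tu: L, 2 lo L, 3 ro L.
  No heavy syllable in the domain; default to the penultimate syllable (second from the end) of the domain = syllable 2.
  → primary stress on syllable 2.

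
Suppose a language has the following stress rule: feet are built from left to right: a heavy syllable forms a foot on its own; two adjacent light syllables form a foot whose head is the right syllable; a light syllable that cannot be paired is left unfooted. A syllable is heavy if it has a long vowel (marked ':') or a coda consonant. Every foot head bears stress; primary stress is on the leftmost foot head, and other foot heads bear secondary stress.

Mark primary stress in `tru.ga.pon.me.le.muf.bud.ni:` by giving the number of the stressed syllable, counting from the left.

Weights: 1 tru L, 2 ga L, 3 pon H, 4 me L, 5 le L, 6 muf H, 7 bud H, 8 ni: H.
Parse left to right (heavy = foot alone; LL = one foot; stranded L unfooted): (tru.ˈga) (ˈpon) (me.ˈle) (ˈmuf) (ˈbud) (ˈni:).
Foot heads: 2, 3, 5, 6, 7, 8.
Primary stress on the leftmost head = syllable 2.
Primary stress: syllable 2 → tru.ˈga.pon.me.le.muf.bud.ni:.

2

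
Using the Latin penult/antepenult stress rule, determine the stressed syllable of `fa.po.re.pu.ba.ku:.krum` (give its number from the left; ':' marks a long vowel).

6

Classical Latin: stress the penult if heavy (long vowel or closed), else the antepenult.
Weights: 5 ba L, 6 ku: H, 7 krum H.
The penult (syllable 6, ku:) is heavy, so it takes stress.
Stress on syllable 6: fa.po.re.pu.ba.ˈku:.krum.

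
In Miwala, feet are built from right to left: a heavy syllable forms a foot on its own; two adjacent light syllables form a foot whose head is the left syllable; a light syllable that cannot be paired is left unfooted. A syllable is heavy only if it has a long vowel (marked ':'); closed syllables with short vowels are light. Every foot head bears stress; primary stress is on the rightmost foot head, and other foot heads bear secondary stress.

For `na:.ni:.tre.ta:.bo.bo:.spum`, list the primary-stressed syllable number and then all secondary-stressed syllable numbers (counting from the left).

primary 6, secondary 1, 2, 4

Weights: 1 na: H, 2 ni: H, 3 tre L, 4 ta: H, 5 bo L, 6 bo: H, 7 spum L.
Parse right to left (heavy = foot alone; LL = one foot; stranded L unfooted): (ˈna:) (ˈni:) tre (ˈta:) bo (ˈbo:) spum.
Foot heads: 1, 2, 4, 6.
Primary stress on the rightmost head = syllable 6.
Secondary stress on 1, 2, 4: ˌna:.ˌni:.tre.ˌta:.bo.ˈbo:.spum.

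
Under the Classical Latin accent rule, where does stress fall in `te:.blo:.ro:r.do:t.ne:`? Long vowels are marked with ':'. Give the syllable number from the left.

4

Classical Latin: stress the penult if heavy (long vowel or closed), else the antepenult.
Weights: 3 ro:r H, 4 do:t H, 5 ne: H.
The penult (syllable 4, do:t) is heavy, so it takes stress.
Stress on syllable 4: te:.blo:.ro:r.ˈdo:t.ne:.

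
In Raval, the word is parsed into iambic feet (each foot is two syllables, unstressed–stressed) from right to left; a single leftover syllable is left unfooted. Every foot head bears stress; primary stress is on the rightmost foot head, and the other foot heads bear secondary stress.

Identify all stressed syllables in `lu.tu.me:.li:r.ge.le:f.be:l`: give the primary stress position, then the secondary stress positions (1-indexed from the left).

Parse right to left into iambic (σˈσ) feet: lu (tu.ˈme:) (li:r.ˈge) (le:f.ˈbe:l). Syllable 1 is left unfooted.
Foot heads (stressed positions): 3, 5, 7.
End Rule Rightmost: primary stress on the rightmost head = syllable 7.
Secondary stress on 3, 5: lu.tu.ˌme:.li:r.ˌge.le:f.ˈbe:l.

primary 7, secondary 3, 5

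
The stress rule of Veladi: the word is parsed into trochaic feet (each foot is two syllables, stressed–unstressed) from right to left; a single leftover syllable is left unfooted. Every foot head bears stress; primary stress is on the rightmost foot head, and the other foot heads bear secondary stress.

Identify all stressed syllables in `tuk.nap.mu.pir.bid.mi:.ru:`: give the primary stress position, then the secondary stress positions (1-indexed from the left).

primary 6, secondary 2, 4

Parse right to left into trochaic (ˈσσ) feet: tuk (ˈnap.mu) (ˈpir.bid) (ˈmi:.ru:). Syllable 1 is left unfooted.
Foot heads (stressed positions): 2, 4, 6.
End Rule Rightmost: primary stress on the rightmost head = syllable 6.
Secondary stress on 2, 4: tuk.ˌnap.mu.ˌpir.bid.ˈmi:.ru:.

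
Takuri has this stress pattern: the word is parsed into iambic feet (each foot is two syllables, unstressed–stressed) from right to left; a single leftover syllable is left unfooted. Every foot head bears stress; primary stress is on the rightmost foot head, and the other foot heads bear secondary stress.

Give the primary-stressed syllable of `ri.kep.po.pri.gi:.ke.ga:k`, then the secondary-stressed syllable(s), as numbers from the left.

primary 7, secondary 3, 5

Parse right to left into iambic (σˈσ) feet: ri (kep.ˈpo) (pri.ˈgi:) (ke.ˈga:k). Syllable 1 is left unfooted.
Foot heads (stressed positions): 3, 5, 7.
End Rule Rightmost: primary stress on the rightmost head = syllable 7.
Secondary stress on 3, 5: ri.kep.ˌpo.pri.ˌgi:.ke.ˈga:k.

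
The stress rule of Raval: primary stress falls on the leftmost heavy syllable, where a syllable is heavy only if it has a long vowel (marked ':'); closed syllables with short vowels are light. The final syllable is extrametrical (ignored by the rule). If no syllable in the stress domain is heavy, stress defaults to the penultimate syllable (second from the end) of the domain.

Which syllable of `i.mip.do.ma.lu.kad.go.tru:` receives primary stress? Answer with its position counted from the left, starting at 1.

The final syllable (8, tru:) is extrametrical; the stress domain is syllables 1–7.
Weights: 1 i L, 2 mip L, 3 do L, 4 ma L, 5 lu L, 6 kad L, 7 go L.
No heavy syllable in the domain; default to the penultimate syllable (second from the end) of the domain = syllable 6.
Primary stress: syllable 6 → i.mip.do.ma.lu.ˈkad.go.tru:.

6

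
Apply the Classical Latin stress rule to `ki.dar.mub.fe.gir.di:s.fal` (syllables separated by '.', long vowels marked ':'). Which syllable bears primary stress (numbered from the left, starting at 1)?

Classical Latin: stress the penult if heavy (long vowel or closed), else the antepenult.
Weights: 5 gir H, 6 di:s H, 7 fal H.
The penult (syllable 6, di:s) is heavy, so it takes stress.
Stress on syllable 6: ki.dar.mub.fe.gir.ˈdi:s.fal.

6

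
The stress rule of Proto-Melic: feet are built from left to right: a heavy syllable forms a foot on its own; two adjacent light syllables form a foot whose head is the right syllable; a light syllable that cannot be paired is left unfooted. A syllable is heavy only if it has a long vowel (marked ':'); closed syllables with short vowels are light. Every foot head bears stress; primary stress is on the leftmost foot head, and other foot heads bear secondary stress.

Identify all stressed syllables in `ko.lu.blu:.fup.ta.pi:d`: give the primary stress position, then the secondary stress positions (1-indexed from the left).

Weights: 1 ko L, 2 lu L, 3 blu: H, 4 fup L, 5 ta L, 6 pi:d H.
Parse left to right (heavy = foot alone; LL = one foot; stranded L unfooted): (ko.ˈlu) (ˈblu:) (fup.ˈta) (ˈpi:d).
Foot heads: 2, 3, 5, 6.
Primary stress on the leftmost head = syllable 2.
Secondary stress on 3, 5, 6: ko.ˈlu.ˌblu:.fup.ˌta.ˌpi:d.

primary 2, secondary 3, 5, 6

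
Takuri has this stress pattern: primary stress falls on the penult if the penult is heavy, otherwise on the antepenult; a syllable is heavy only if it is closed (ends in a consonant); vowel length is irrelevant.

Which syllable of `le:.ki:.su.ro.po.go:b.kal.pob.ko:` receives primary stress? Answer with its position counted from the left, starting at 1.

8

Weights: 7 kal H, 8 pob H, 9 ko: L.
The penult (syllable 8, pob) is heavy, so it takes stress.
Primary stress: syllable 8 → le:.ki:.su.ro.po.go:b.kal.ˈpob.ko:.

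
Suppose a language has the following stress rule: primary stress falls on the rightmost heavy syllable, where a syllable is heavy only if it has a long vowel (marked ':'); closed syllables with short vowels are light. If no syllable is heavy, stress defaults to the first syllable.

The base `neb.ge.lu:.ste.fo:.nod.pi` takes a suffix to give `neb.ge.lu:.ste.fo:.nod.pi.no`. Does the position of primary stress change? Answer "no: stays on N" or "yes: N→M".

Base `neb.ge.lu:.ste.fo:.nod.pi` (7 syllables):
  Weights: 1 neb L, 2 ge L, 3 lu: H, 4 ste L, 5 fo: H, 6 nod L, 7 pi L.
  Heavy syllables in the domain: 3, 5. The rightmost is syllable 5 (fo:).
  → primary stress on syllable 5.
Suffixed `neb.ge.lu:.ste.fo:.nod.pi.no` (8 syllables):
  Weights: 1 neb L, 2 ge L, 3 lu: H, 4 ste L, 5 fo: H, 6 nod L, 7 pi L, 8 no L.
  Heavy syllables in the domain: 3, 5. The rightmost is syllable 5 (fo:).
  → primary stress on syllable 5.

no: stays on 5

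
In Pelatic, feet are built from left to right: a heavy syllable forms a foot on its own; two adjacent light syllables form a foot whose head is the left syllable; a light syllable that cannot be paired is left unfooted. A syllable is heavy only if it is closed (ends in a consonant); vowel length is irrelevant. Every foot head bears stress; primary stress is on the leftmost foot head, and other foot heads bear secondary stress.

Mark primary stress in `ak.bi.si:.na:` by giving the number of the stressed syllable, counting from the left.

1

Weights: 1 ak H, 2 bi L, 3 si: L, 4 na: L.
Parse left to right (heavy = foot alone; LL = one foot; stranded L unfooted): (ˈak) (ˈbi.si:) na:.
Foot heads: 1, 2.
Primary stress on the leftmost head = syllable 1.
Primary stress: syllable 1 → ˈak.bi.si:.na:.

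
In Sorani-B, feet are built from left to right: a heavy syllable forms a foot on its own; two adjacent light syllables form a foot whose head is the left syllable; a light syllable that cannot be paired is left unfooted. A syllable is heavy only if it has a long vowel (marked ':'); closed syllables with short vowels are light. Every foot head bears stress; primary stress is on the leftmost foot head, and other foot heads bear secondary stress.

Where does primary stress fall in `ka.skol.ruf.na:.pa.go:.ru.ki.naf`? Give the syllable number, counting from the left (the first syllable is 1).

1

Weights: 1 ka L, 2 skol L, 3 ruf L, 4 na: H, 5 pa L, 6 go: H, 7 ru L, 8 ki L, 9 naf L.
Parse left to right (heavy = foot alone; LL = one foot; stranded L unfooted): (ˈka.skol) ruf (ˈna:) pa (ˈgo:) (ˈru.ki) naf.
Foot heads: 1, 4, 6, 7.
Primary stress on the leftmost head = syllable 1.
Primary stress: syllable 1 → ˈka.skol.ruf.na:.pa.go:.ru.ki.naf.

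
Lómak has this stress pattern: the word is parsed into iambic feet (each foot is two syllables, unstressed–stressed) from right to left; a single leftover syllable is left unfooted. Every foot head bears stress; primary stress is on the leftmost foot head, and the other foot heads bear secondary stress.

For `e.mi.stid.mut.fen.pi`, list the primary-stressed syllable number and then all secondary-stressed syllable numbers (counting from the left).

primary 2, secondary 4, 6

Parse right to left into iambic (σˈσ) feet: (e.ˈmi) (stid.ˈmut) (fen.ˈpi).
Foot heads (stressed positions): 2, 4, 6.
End Rule Leftmost: primary stress on the leftmost head = syllable 2.
Secondary stress on 4, 6: e.ˈmi.stid.ˌmut.fen.ˌpi.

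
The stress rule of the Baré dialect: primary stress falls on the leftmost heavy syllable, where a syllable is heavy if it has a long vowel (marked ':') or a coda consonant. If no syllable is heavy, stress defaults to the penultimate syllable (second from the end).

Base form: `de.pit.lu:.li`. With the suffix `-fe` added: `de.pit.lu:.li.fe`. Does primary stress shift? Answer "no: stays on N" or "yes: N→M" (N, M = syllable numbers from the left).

no: stays on 2

Base `de.pit.lu:.li` (4 syllables):
  Weights: 1 de L, 2 pit H, 3 lu: H, 4 li L.
  Heavy syllables in the domain: 2, 3. The leftmost is syllable 2 (pit).
  → primary stress on syllable 2.
Suffixed `de.pit.lu:.li.fe` (5 syllables):
  Weights: 1 de L, 2 pit H, 3 lu: H, 4 li L, 5 fe L.
  Heavy syllables in the domain: 2, 3. The leftmost is syllable 2 (pit).
  → primary stress on syllable 2.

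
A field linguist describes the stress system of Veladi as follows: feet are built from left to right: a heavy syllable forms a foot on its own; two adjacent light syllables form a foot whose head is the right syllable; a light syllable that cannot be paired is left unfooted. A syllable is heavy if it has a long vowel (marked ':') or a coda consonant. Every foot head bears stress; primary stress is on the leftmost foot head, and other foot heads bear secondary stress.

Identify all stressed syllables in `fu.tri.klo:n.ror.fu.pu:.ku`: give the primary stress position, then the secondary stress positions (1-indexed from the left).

primary 2, secondary 3, 4, 6

Weights: 1 fu L, 2 tri L, 3 klo:n H, 4 ror H, 5 fu L, 6 pu: H, 7 ku L.
Parse left to right (heavy = foot alone; LL = one foot; stranded L unfooted): (fu.ˈtri) (ˈklo:n) (ˈror) fu (ˈpu:) ku.
Foot heads: 2, 3, 4, 6.
Primary stress on the leftmost head = syllable 2.
Secondary stress on 3, 4, 6: fu.ˈtri.ˌklo:n.ˌror.fu.ˌpu:.ku.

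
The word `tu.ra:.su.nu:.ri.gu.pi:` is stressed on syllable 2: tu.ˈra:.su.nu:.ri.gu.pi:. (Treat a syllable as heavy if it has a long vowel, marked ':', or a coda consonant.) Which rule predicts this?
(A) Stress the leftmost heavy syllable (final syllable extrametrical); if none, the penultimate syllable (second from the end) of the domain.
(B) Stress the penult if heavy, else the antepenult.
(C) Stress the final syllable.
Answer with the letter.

Rule A → syllable 2 ✓.
Rule B → syllable 5 (observed: 2).
Rule C → syllable 7 (observed: 2).

A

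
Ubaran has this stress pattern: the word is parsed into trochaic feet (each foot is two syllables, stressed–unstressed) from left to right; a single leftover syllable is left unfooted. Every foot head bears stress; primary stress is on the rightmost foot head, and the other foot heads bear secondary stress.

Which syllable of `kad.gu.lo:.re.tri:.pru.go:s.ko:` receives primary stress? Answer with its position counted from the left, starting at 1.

Parse left to right into trochaic (ˈσσ) feet: (ˈkad.gu) (ˈlo:.re) (ˈtri:.pru) (ˈgo:s.ko:).
Foot heads (stressed positions): 1, 3, 5, 7.
End Rule Rightmost: primary stress on the rightmost head = syllable 7.
Primary stress: syllable 7 → kad.gu.lo:.re.tri:.pru.ˈgo:s.ko:.

7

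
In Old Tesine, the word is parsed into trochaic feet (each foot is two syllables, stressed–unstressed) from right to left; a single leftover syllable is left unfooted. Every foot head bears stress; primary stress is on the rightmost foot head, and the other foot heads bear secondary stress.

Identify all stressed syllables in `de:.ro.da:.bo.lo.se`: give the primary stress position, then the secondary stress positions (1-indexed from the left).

Parse right to left into trochaic (ˈσσ) feet: (ˈde:.ro) (ˈda:.bo) (ˈlo.se).
Foot heads (stressed positions): 1, 3, 5.
End Rule Rightmost: primary stress on the rightmost head = syllable 5.
Secondary stress on 1, 3: ˌde:.ro.ˌda:.bo.ˈlo.se.

primary 5, secondary 1, 3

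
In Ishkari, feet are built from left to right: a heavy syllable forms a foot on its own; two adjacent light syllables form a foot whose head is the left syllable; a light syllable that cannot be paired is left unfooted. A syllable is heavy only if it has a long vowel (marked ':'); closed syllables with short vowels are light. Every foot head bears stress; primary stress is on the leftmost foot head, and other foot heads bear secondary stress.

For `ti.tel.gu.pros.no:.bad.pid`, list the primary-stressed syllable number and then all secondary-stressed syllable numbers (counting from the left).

Weights: 1 ti L, 2 tel L, 3 gu L, 4 pros L, 5 no: H, 6 bad L, 7 pid L.
Parse left to right (heavy = foot alone; LL = one foot; stranded L unfooted): (ˈti.tel) (ˈgu.pros) (ˈno:) (ˈbad.pid).
Foot heads: 1, 3, 5, 6.
Primary stress on the leftmost head = syllable 1.
Secondary stress on 3, 5, 6: ˈti.tel.ˌgu.pros.ˌno:.ˌbad.pid.

primary 1, secondary 3, 5, 6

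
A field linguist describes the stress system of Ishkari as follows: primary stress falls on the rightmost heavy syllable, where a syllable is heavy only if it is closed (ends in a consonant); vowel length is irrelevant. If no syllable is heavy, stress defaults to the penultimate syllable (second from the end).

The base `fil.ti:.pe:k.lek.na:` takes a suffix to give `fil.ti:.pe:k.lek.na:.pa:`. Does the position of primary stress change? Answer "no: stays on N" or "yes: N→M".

Base `fil.ti:.pe:k.lek.na:` (5 syllables):
  Weights: 1 fil H, 2 ti: L, 3 pe:k H, 4 lek H, 5 na: L.
  Heavy syllables in the domain: 1, 3, 4. The rightmost is syllable 4 (lek).
  → primary stress on syllable 4.
Suffixed `fil.ti:.pe:k.lek.na:.pa:` (6 syllables):
  Weights: 1 fil H, 2 ti: L, 3 pe:k H, 4 lek H, 5 na: L, 6 pa: L.
  Heavy syllables in the domain: 1, 3, 4. The rightmost is syllable 4 (lek).
  → primary stress on syllable 4.

no: stays on 4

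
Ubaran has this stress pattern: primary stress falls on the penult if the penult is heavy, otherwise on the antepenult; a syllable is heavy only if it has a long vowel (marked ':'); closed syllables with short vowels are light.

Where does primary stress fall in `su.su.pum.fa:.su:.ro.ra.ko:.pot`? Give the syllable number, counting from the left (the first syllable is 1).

Weights: 7 ra L, 8 ko: H, 9 pot L.
The penult (syllable 8, ko:) is heavy, so it takes stress.
Primary stress: syllable 8 → su.su.pum.fa:.su:.ro.ra.ˈko:.pot.

8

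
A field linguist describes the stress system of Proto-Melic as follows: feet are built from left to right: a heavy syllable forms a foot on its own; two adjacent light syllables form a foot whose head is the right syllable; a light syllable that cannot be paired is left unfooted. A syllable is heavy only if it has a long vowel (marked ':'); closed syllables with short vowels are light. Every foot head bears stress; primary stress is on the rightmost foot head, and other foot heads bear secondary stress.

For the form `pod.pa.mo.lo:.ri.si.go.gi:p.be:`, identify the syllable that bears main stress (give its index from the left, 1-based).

Weights: 1 pod L, 2 pa L, 3 mo L, 4 lo: H, 5 ri L, 6 si L, 7 go L, 8 gi:p H, 9 be: H.
Parse left to right (heavy = foot alone; LL = one foot; stranded L unfooted): (pod.ˈpa) mo (ˈlo:) (ri.ˈsi) go (ˈgi:p) (ˈbe:).
Foot heads: 2, 4, 6, 8, 9.
Primary stress on the rightmost head = syllable 9.
Primary stress: syllable 9 → pod.pa.mo.lo:.ri.si.go.gi:p.ˈbe:.

9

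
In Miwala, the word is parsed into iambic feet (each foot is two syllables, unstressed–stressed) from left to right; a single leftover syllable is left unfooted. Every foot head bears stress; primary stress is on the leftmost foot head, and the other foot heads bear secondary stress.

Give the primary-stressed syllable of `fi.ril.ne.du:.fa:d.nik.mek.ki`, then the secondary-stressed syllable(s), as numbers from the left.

primary 2, secondary 4, 6, 8

Parse left to right into iambic (σˈσ) feet: (fi.ˈril) (ne.ˈdu:) (fa:d.ˈnik) (mek.ˈki).
Foot heads (stressed positions): 2, 4, 6, 8.
End Rule Leftmost: primary stress on the leftmost head = syllable 2.
Secondary stress on 4, 6, 8: fi.ˈril.ne.ˌdu:.fa:d.ˌnik.mek.ˌki.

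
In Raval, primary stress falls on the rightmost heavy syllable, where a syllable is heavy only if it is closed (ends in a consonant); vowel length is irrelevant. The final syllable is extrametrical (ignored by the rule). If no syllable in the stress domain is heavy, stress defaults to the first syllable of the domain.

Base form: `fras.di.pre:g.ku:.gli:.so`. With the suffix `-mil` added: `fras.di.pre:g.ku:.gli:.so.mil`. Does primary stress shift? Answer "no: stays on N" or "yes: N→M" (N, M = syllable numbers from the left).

Base `fras.di.pre:g.ku:.gli:.so` (6 syllables):
  The final syllable (6, so) is extrametrical; the stress domain is syllables 1–5.
  Weights: 1 fras H, 2 di L, 3 pre:g H, 4 ku: L, 5 gli: L.
  Heavy syllables in the domain: 1, 3. The rightmost is syllable 3 (pre:g).
  → primary stress on syllable 3.
Suffixed `fras.di.pre:g.ku:.gli:.so.mil` (7 syllables):
  The final syllable (7, mil) is extrametrical; the stress domain is syllables 1–6.
  Weights: 1 fras H, 2 di L, 3 pre:g H, 4 ku: L, 5 gli: L, 6 so L.
  Heavy syllables in the domain: 1, 3. The rightmost is syllable 3 (pre:g).
  → primary stress on syllable 3.

no: stays on 3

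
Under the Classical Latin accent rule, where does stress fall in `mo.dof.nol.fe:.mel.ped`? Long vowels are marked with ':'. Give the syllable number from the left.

5

Classical Latin: stress the penult if heavy (long vowel or closed), else the antepenult.
Weights: 4 fe: H, 5 mel H, 6 ped H.
The penult (syllable 5, mel) is heavy, so it takes stress.
Stress on syllable 5: mo.dof.nol.fe:.ˈmel.ped.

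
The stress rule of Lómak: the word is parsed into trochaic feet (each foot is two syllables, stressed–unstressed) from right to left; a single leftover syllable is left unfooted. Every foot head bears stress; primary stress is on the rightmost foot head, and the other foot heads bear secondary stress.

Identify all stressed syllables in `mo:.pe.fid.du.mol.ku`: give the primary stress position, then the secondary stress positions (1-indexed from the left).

primary 5, secondary 1, 3

Parse right to left into trochaic (ˈσσ) feet: (ˈmo:.pe) (ˈfid.du) (ˈmol.ku).
Foot heads (stressed positions): 1, 3, 5.
End Rule Rightmost: primary stress on the rightmost head = syllable 5.
Secondary stress on 1, 3: ˌmo:.pe.ˌfid.du.ˈmol.ku.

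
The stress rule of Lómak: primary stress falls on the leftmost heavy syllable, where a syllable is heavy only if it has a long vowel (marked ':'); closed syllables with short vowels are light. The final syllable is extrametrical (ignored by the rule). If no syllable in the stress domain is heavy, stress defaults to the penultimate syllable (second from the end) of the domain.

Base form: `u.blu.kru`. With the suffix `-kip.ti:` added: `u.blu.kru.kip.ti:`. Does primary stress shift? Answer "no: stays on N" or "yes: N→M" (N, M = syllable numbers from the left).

yes: 1→3

Base `u.blu.kru` (3 syllables):
  The final syllable (3, kru) is extrametrical; the stress domain is syllables 1–2.
  Weights: 1 u L, 2 blu L.
  No heavy syllable in the domain; default to the penultimate syllable (second from the end) of the domain = syllable 1.
  → primary stress on syllable 1.
Suffixed `u.blu.kru.kip.ti:` (5 syllables):
  The final syllable (5, ti:) is extrametrical; the stress domain is syllables 1–4.
  Weights: 1 u L, 2 blu L, 3 kru L, 4 kip L.
  No heavy syllable in the domain; default to the penultimate syllable (second from the end) of the domain = syllable 3.
  → primary stress on syllable 3.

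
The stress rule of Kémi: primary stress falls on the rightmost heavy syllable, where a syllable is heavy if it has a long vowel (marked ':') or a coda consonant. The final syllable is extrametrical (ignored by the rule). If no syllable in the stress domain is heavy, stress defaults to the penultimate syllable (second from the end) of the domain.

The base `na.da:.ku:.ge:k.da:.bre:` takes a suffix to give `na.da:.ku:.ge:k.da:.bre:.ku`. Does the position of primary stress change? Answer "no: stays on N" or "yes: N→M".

Base `na.da:.ku:.ge:k.da:.bre:` (6 syllables):
  The final syllable (6, bre:) is extrametrical; the stress domain is syllables 1–5.
  Weights: 1 na L, 2 da: H, 3 ku: H, 4 ge:k H, 5 da: H.
  Heavy syllables in the domain: 2, 3, 4, 5. The rightmost is syllable 5 (da:).
  → primary stress on syllable 5.
Suffixed `na.da:.ku:.ge:k.da:.bre:.ku` (7 syllables):
  The final syllable (7, ku) is extrametrical; the stress domain is syllables 1–6.
  Weights: 1 na L, 2 da: H, 3 ku: H, 4 ge:k H, 5 da: H, 6 bre: H.
  Heavy syllables in the domain: 2, 3, 4, 5, 6. The rightmost is syllable 6 (bre:).
  → primary stress on syllable 6.

yes: 5→6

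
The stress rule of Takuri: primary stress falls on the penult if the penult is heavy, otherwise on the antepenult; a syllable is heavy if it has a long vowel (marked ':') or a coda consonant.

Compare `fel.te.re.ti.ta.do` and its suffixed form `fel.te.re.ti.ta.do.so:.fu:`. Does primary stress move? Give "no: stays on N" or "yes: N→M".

Base `fel.te.re.ti.ta.do` (6 syllables):
  Weights: 4 ti L, 5 ta L, 6 do L.
  The penult (syllable 5, ta) is light, so stress falls on the antepenult (syllable 4, ti).
  → primary stress on syllable 4.
Suffixed `fel.te.re.ti.ta.do.so:.fu:` (8 syllables):
  Weights: 6 do L, 7 so: H, 8 fu: H.
  The penult (syllable 7, so:) is heavy, so it takes stress.
  → primary stress on syllable 7.

yes: 4→7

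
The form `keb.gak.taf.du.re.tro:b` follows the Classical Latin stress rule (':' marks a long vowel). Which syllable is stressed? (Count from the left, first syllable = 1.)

4

Classical Latin: stress the penult if heavy (long vowel or closed), else the antepenult.
Weights: 4 du L, 5 re L, 6 tro:b H.
The penult (syllable 5, re) is light, so stress falls on the antepenult (syllable 4, du).
Stress on syllable 4: keb.gak.taf.ˈdu.re.tro:b.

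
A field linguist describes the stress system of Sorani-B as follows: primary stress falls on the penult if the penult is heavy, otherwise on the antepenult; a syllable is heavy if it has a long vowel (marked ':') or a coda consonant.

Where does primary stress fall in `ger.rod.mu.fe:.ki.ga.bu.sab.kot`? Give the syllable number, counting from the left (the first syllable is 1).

Weights: 7 bu L, 8 sab H, 9 kot H.
The penult (syllable 8, sab) is heavy, so it takes stress.
Primary stress: syllable 8 → ger.rod.mu.fe:.ki.ga.bu.ˈsab.kot.

8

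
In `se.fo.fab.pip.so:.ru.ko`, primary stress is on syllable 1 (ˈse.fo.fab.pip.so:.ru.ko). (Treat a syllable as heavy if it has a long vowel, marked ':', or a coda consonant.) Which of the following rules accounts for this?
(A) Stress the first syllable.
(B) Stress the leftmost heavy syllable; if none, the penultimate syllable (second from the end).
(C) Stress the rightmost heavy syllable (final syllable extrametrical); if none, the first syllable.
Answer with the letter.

A

Rule A → syllable 1 ✓.
Rule B → syllable 3 (observed: 1).
Rule C → syllable 5 (observed: 1).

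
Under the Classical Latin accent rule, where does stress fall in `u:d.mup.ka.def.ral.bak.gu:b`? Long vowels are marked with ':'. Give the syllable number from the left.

Classical Latin: stress the penult if heavy (long vowel or closed), else the antepenult.
Weights: 5 ral H, 6 bak H, 7 gu:b H.
The penult (syllable 6, bak) is heavy, so it takes stress.
Stress on syllable 6: u:d.mup.ka.def.ral.ˈbak.gu:b.

6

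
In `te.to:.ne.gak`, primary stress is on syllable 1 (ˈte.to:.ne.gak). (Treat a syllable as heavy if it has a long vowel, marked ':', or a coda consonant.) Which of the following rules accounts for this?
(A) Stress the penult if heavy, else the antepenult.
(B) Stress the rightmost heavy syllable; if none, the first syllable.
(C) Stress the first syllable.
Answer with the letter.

C

Rule A → syllable 2 (observed: 1).
Rule B → syllable 4 (observed: 1).
Rule C → syllable 1 ✓.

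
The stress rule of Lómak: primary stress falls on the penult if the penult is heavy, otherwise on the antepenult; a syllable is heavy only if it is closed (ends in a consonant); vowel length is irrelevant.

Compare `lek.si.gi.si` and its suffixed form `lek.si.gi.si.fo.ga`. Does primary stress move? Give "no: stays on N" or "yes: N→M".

Base `lek.si.gi.si` (4 syllables):
  Weights: 2 si L, 3 gi L, 4 si L.
  The penult (syllable 3, gi) is light, so stress falls on the antepenult (syllable 2, si).
  → primary stress on syllable 2.
Suffixed `lek.si.gi.si.fo.ga` (6 syllables):
  Weights: 4 si L, 5 fo L, 6 ga L.
  The penult (syllable 5, fo) is light, so stress falls on the antepenult (syllable 4, si).
  → primary stress on syllable 4.

yes: 2→4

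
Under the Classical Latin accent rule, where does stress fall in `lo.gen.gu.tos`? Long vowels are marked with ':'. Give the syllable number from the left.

2

Classical Latin: stress the penult if heavy (long vowel or closed), else the antepenult.
Weights: 2 gen H, 3 gu L, 4 tos H.
The penult (syllable 3, gu) is light, so stress falls on the antepenult (syllable 2, gen).
Stress on syllable 2: lo.ˈgen.gu.tos.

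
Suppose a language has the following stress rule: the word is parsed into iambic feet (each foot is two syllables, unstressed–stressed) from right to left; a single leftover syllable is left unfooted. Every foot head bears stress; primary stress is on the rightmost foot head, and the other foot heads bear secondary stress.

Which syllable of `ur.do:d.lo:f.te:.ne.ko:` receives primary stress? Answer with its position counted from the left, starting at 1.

Parse right to left into iambic (σˈσ) feet: (ur.ˈdo:d) (lo:f.ˈte:) (ne.ˈko:).
Foot heads (stressed positions): 2, 4, 6.
End Rule Rightmost: primary stress on the rightmost head = syllable 6.
Primary stress: syllable 6 → ur.do:d.lo:f.te:.ne.ˈko:.

6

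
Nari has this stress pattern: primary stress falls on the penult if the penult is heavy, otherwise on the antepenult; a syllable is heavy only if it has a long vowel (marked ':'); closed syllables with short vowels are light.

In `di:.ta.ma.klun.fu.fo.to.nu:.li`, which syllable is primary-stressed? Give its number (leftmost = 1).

8

Weights: 7 to L, 8 nu: H, 9 li L.
The penult (syllable 8, nu:) is heavy, so it takes stress.
Primary stress: syllable 8 → di:.ta.ma.klun.fu.fo.to.ˈnu:.li.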